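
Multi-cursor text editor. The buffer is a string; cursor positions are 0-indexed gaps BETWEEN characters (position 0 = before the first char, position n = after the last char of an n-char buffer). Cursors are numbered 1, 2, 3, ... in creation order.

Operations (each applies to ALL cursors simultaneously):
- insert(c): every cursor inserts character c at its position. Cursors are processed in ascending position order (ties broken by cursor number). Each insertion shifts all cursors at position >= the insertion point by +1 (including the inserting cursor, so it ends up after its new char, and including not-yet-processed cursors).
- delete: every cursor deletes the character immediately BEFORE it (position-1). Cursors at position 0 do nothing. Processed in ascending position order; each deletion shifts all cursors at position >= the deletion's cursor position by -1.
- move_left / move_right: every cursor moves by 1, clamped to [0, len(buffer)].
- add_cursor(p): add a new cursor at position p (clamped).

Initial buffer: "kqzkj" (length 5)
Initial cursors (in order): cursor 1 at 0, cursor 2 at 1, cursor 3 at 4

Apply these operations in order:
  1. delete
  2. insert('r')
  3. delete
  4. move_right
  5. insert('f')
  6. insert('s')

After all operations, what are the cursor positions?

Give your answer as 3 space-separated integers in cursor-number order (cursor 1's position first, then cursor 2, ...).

After op 1 (delete): buffer="qzj" (len 3), cursors c1@0 c2@0 c3@2, authorship ...
After op 2 (insert('r')): buffer="rrqzrj" (len 6), cursors c1@2 c2@2 c3@5, authorship 12..3.
After op 3 (delete): buffer="qzj" (len 3), cursors c1@0 c2@0 c3@2, authorship ...
After op 4 (move_right): buffer="qzj" (len 3), cursors c1@1 c2@1 c3@3, authorship ...
After op 5 (insert('f')): buffer="qffzjf" (len 6), cursors c1@3 c2@3 c3@6, authorship .12..3
After op 6 (insert('s')): buffer="qffsszjfs" (len 9), cursors c1@5 c2@5 c3@9, authorship .1212..33

Answer: 5 5 9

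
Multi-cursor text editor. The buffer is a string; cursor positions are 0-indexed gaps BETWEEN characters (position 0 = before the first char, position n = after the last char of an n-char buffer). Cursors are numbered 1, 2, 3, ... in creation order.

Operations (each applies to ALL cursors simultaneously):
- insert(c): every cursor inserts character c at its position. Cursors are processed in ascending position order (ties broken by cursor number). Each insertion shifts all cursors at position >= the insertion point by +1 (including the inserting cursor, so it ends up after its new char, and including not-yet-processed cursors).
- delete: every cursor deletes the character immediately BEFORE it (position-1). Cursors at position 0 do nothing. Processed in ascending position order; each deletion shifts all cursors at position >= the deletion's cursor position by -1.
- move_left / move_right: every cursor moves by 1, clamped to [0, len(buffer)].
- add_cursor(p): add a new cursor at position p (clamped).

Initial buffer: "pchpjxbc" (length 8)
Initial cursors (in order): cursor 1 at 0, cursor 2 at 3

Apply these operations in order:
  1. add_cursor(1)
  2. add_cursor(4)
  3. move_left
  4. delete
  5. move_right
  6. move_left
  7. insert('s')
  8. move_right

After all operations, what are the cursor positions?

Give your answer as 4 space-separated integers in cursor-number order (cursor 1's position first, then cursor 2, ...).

After op 1 (add_cursor(1)): buffer="pchpjxbc" (len 8), cursors c1@0 c3@1 c2@3, authorship ........
After op 2 (add_cursor(4)): buffer="pchpjxbc" (len 8), cursors c1@0 c3@1 c2@3 c4@4, authorship ........
After op 3 (move_left): buffer="pchpjxbc" (len 8), cursors c1@0 c3@0 c2@2 c4@3, authorship ........
After op 4 (delete): buffer="ppjxbc" (len 6), cursors c1@0 c3@0 c2@1 c4@1, authorship ......
After op 5 (move_right): buffer="ppjxbc" (len 6), cursors c1@1 c3@1 c2@2 c4@2, authorship ......
After op 6 (move_left): buffer="ppjxbc" (len 6), cursors c1@0 c3@0 c2@1 c4@1, authorship ......
After op 7 (insert('s')): buffer="sspsspjxbc" (len 10), cursors c1@2 c3@2 c2@5 c4@5, authorship 13.24.....
After op 8 (move_right): buffer="sspsspjxbc" (len 10), cursors c1@3 c3@3 c2@6 c4@6, authorship 13.24.....

Answer: 3 6 3 6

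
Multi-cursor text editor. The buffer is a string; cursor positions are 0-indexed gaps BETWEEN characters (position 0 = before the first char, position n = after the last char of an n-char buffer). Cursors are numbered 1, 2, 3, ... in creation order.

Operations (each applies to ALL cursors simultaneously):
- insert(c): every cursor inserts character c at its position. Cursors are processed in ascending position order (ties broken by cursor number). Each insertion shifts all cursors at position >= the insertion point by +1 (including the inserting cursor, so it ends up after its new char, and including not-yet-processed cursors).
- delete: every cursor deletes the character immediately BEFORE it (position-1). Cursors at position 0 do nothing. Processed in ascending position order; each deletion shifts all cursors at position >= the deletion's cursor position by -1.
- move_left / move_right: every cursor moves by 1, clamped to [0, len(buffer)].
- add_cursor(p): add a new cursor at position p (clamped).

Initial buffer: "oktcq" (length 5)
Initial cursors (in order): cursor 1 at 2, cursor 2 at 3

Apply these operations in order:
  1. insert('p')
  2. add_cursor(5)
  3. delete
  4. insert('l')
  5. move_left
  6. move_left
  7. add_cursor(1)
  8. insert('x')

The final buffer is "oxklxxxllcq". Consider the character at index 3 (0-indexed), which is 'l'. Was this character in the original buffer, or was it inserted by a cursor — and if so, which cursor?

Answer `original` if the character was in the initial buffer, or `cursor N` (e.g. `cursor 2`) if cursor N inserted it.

After op 1 (insert('p')): buffer="okptpcq" (len 7), cursors c1@3 c2@5, authorship ..1.2..
After op 2 (add_cursor(5)): buffer="okptpcq" (len 7), cursors c1@3 c2@5 c3@5, authorship ..1.2..
After op 3 (delete): buffer="okcq" (len 4), cursors c1@2 c2@2 c3@2, authorship ....
After op 4 (insert('l')): buffer="oklllcq" (len 7), cursors c1@5 c2@5 c3@5, authorship ..123..
After op 5 (move_left): buffer="oklllcq" (len 7), cursors c1@4 c2@4 c3@4, authorship ..123..
After op 6 (move_left): buffer="oklllcq" (len 7), cursors c1@3 c2@3 c3@3, authorship ..123..
After op 7 (add_cursor(1)): buffer="oklllcq" (len 7), cursors c4@1 c1@3 c2@3 c3@3, authorship ..123..
After op 8 (insert('x')): buffer="oxklxxxllcq" (len 11), cursors c4@2 c1@7 c2@7 c3@7, authorship .4.112323..
Authorship (.=original, N=cursor N): . 4 . 1 1 2 3 2 3 . .
Index 3: author = 1

Answer: cursor 1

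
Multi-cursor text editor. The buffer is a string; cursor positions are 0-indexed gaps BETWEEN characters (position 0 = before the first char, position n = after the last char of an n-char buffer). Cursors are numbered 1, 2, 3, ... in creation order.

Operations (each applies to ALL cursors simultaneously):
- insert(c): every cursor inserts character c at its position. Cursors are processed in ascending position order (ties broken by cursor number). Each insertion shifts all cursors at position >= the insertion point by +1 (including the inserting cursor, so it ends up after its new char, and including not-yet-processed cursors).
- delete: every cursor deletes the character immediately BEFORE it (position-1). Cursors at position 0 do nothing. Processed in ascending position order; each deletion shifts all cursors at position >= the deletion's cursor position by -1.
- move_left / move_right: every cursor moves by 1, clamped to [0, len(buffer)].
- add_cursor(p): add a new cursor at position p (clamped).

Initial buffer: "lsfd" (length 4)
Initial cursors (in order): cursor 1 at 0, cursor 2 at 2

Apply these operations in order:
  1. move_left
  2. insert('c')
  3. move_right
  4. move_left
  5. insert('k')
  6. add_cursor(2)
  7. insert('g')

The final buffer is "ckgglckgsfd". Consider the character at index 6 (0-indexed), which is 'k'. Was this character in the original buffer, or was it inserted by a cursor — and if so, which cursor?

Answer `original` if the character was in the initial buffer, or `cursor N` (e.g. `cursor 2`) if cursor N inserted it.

After op 1 (move_left): buffer="lsfd" (len 4), cursors c1@0 c2@1, authorship ....
After op 2 (insert('c')): buffer="clcsfd" (len 6), cursors c1@1 c2@3, authorship 1.2...
After op 3 (move_right): buffer="clcsfd" (len 6), cursors c1@2 c2@4, authorship 1.2...
After op 4 (move_left): buffer="clcsfd" (len 6), cursors c1@1 c2@3, authorship 1.2...
After op 5 (insert('k')): buffer="cklcksfd" (len 8), cursors c1@2 c2@5, authorship 11.22...
After op 6 (add_cursor(2)): buffer="cklcksfd" (len 8), cursors c1@2 c3@2 c2@5, authorship 11.22...
After op 7 (insert('g')): buffer="ckgglckgsfd" (len 11), cursors c1@4 c3@4 c2@8, authorship 1113.222...
Authorship (.=original, N=cursor N): 1 1 1 3 . 2 2 2 . . .
Index 6: author = 2

Answer: cursor 2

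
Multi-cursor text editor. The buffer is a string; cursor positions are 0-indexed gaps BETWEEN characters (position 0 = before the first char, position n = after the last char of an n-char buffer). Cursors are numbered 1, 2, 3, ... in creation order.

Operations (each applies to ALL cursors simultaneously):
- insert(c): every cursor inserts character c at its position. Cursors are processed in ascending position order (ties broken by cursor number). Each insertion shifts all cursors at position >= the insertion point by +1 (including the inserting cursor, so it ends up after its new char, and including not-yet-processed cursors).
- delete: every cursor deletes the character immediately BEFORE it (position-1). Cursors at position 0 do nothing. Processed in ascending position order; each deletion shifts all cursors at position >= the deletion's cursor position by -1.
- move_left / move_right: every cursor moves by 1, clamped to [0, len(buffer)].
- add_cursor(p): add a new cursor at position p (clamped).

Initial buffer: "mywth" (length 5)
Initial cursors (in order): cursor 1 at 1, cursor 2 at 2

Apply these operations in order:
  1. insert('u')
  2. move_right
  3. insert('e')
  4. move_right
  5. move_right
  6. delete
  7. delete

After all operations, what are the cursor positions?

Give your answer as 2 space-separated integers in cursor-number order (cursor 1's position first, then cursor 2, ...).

Answer: 4 5

Derivation:
After op 1 (insert('u')): buffer="muyuwth" (len 7), cursors c1@2 c2@4, authorship .1.2...
After op 2 (move_right): buffer="muyuwth" (len 7), cursors c1@3 c2@5, authorship .1.2...
After op 3 (insert('e')): buffer="muyeuweth" (len 9), cursors c1@4 c2@7, authorship .1.12.2..
After op 4 (move_right): buffer="muyeuweth" (len 9), cursors c1@5 c2@8, authorship .1.12.2..
After op 5 (move_right): buffer="muyeuweth" (len 9), cursors c1@6 c2@9, authorship .1.12.2..
After op 6 (delete): buffer="muyeuet" (len 7), cursors c1@5 c2@7, authorship .1.122.
After op 7 (delete): buffer="muyee" (len 5), cursors c1@4 c2@5, authorship .1.12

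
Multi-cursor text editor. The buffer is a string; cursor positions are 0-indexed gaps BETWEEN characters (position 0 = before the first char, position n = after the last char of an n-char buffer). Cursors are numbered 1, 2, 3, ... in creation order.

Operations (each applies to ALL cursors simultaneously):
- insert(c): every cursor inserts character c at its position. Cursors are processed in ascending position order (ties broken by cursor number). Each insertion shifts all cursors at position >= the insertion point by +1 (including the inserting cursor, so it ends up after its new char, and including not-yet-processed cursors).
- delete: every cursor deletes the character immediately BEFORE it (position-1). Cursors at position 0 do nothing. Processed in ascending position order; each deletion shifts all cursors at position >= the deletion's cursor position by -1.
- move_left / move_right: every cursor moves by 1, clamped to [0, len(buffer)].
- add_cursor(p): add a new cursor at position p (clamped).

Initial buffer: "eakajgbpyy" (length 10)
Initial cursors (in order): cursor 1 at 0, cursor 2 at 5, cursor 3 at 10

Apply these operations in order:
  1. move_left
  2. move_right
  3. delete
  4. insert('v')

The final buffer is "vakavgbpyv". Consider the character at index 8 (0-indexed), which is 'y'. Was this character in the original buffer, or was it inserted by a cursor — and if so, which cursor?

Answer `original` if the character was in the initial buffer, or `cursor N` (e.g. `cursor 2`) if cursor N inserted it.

After op 1 (move_left): buffer="eakajgbpyy" (len 10), cursors c1@0 c2@4 c3@9, authorship ..........
After op 2 (move_right): buffer="eakajgbpyy" (len 10), cursors c1@1 c2@5 c3@10, authorship ..........
After op 3 (delete): buffer="akagbpy" (len 7), cursors c1@0 c2@3 c3@7, authorship .......
After op 4 (insert('v')): buffer="vakavgbpyv" (len 10), cursors c1@1 c2@5 c3@10, authorship 1...2....3
Authorship (.=original, N=cursor N): 1 . . . 2 . . . . 3
Index 8: author = original

Answer: original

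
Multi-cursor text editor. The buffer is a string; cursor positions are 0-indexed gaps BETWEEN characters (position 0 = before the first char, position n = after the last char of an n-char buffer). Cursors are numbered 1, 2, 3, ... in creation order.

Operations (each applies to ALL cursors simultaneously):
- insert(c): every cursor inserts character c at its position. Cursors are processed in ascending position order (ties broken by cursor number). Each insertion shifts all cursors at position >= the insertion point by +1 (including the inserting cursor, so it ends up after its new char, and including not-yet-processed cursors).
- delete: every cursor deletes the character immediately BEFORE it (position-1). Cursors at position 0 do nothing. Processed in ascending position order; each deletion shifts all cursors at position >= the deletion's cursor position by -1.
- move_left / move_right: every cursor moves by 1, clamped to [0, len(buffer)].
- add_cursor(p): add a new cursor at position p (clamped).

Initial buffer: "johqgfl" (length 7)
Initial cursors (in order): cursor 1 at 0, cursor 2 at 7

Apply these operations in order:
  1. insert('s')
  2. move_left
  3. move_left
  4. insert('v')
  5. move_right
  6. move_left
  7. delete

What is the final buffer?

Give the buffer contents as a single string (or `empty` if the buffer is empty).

Answer: sjohqgfls

Derivation:
After op 1 (insert('s')): buffer="sjohqgfls" (len 9), cursors c1@1 c2@9, authorship 1.......2
After op 2 (move_left): buffer="sjohqgfls" (len 9), cursors c1@0 c2@8, authorship 1.......2
After op 3 (move_left): buffer="sjohqgfls" (len 9), cursors c1@0 c2@7, authorship 1.......2
After op 4 (insert('v')): buffer="vsjohqgfvls" (len 11), cursors c1@1 c2@9, authorship 11......2.2
After op 5 (move_right): buffer="vsjohqgfvls" (len 11), cursors c1@2 c2@10, authorship 11......2.2
After op 6 (move_left): buffer="vsjohqgfvls" (len 11), cursors c1@1 c2@9, authorship 11......2.2
After op 7 (delete): buffer="sjohqgfls" (len 9), cursors c1@0 c2@7, authorship 1.......2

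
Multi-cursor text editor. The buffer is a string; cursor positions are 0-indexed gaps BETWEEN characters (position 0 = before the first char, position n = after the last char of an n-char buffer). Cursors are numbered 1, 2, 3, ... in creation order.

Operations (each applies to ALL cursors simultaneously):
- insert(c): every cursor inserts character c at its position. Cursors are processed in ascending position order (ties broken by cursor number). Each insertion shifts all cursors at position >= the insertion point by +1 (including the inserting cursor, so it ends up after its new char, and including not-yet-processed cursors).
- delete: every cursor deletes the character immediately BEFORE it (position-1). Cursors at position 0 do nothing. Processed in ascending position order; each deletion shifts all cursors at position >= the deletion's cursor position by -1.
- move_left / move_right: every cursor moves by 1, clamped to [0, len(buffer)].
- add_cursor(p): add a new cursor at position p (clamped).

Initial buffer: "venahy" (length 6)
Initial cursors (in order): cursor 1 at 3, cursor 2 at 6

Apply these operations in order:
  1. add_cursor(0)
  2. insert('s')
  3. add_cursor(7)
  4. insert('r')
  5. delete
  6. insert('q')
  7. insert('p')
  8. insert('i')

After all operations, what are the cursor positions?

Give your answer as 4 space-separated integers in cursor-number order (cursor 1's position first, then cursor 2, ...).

Answer: 11 21 4 16

Derivation:
After op 1 (add_cursor(0)): buffer="venahy" (len 6), cursors c3@0 c1@3 c2@6, authorship ......
After op 2 (insert('s')): buffer="svensahys" (len 9), cursors c3@1 c1@5 c2@9, authorship 3...1...2
After op 3 (add_cursor(7)): buffer="svensahys" (len 9), cursors c3@1 c1@5 c4@7 c2@9, authorship 3...1...2
After op 4 (insert('r')): buffer="srvensrahrysr" (len 13), cursors c3@2 c1@7 c4@10 c2@13, authorship 33...11..4.22
After op 5 (delete): buffer="svensahys" (len 9), cursors c3@1 c1@5 c4@7 c2@9, authorship 3...1...2
After op 6 (insert('q')): buffer="sqvensqahqysq" (len 13), cursors c3@2 c1@7 c4@10 c2@13, authorship 33...11..4.22
After op 7 (insert('p')): buffer="sqpvensqpahqpysqp" (len 17), cursors c3@3 c1@9 c4@13 c2@17, authorship 333...111..44.222
After op 8 (insert('i')): buffer="sqpivensqpiahqpiysqpi" (len 21), cursors c3@4 c1@11 c4@16 c2@21, authorship 3333...1111..444.2222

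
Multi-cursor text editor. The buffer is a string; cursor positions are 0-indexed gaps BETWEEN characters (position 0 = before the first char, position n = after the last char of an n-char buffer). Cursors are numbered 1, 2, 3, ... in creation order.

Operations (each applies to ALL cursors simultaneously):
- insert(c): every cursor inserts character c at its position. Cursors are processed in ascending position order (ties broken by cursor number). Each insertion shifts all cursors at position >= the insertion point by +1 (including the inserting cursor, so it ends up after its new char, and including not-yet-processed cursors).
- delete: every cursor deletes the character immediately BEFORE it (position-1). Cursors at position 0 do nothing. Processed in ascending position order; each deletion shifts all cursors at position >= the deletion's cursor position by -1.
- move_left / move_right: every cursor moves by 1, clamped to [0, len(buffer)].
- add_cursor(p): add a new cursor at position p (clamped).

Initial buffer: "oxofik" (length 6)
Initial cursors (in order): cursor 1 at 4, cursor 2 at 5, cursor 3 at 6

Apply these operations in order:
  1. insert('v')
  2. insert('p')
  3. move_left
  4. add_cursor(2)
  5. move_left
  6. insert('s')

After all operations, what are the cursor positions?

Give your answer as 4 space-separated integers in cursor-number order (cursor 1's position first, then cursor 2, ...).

After op 1 (insert('v')): buffer="oxofvivkv" (len 9), cursors c1@5 c2@7 c3@9, authorship ....1.2.3
After op 2 (insert('p')): buffer="oxofvpivpkvp" (len 12), cursors c1@6 c2@9 c3@12, authorship ....11.22.33
After op 3 (move_left): buffer="oxofvpivpkvp" (len 12), cursors c1@5 c2@8 c3@11, authorship ....11.22.33
After op 4 (add_cursor(2)): buffer="oxofvpivpkvp" (len 12), cursors c4@2 c1@5 c2@8 c3@11, authorship ....11.22.33
After op 5 (move_left): buffer="oxofvpivpkvp" (len 12), cursors c4@1 c1@4 c2@7 c3@10, authorship ....11.22.33
After op 6 (insert('s')): buffer="osxofsvpisvpksvp" (len 16), cursors c4@2 c1@6 c2@10 c3@14, authorship .4...111.222.333

Answer: 6 10 14 2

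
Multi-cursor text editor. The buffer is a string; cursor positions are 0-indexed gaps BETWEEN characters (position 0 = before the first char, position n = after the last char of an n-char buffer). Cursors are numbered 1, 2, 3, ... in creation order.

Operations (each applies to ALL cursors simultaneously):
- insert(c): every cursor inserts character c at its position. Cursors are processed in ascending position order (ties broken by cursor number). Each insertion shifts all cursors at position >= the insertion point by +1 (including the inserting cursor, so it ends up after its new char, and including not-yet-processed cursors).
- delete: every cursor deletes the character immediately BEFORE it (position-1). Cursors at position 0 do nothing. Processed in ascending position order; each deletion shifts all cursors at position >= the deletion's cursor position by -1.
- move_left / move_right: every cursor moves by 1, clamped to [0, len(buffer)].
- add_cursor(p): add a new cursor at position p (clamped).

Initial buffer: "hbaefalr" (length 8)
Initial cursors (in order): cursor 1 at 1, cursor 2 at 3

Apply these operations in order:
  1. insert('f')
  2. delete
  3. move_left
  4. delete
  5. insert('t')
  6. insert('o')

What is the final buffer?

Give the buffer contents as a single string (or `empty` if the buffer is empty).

Answer: tohtoaefalr

Derivation:
After op 1 (insert('f')): buffer="hfbafefalr" (len 10), cursors c1@2 c2@5, authorship .1..2.....
After op 2 (delete): buffer="hbaefalr" (len 8), cursors c1@1 c2@3, authorship ........
After op 3 (move_left): buffer="hbaefalr" (len 8), cursors c1@0 c2@2, authorship ........
After op 4 (delete): buffer="haefalr" (len 7), cursors c1@0 c2@1, authorship .......
After op 5 (insert('t')): buffer="thtaefalr" (len 9), cursors c1@1 c2@3, authorship 1.2......
After op 6 (insert('o')): buffer="tohtoaefalr" (len 11), cursors c1@2 c2@5, authorship 11.22......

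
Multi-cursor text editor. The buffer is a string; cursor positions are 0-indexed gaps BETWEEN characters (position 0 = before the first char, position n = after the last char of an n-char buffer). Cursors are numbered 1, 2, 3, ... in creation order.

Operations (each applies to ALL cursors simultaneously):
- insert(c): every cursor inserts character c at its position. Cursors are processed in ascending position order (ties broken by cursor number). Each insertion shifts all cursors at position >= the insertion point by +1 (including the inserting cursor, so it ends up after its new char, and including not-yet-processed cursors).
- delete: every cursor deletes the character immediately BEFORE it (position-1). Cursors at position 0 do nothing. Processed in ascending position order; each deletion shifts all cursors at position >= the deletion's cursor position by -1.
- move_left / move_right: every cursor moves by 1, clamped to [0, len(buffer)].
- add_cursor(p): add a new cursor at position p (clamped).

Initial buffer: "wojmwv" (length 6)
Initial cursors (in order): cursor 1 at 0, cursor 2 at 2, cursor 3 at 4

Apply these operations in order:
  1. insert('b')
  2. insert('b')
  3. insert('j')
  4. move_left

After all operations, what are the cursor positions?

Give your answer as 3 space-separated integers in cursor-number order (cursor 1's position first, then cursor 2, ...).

Answer: 2 7 12

Derivation:
After op 1 (insert('b')): buffer="bwobjmbwv" (len 9), cursors c1@1 c2@4 c3@7, authorship 1..2..3..
After op 2 (insert('b')): buffer="bbwobbjmbbwv" (len 12), cursors c1@2 c2@6 c3@10, authorship 11..22..33..
After op 3 (insert('j')): buffer="bbjwobbjjmbbjwv" (len 15), cursors c1@3 c2@8 c3@13, authorship 111..222..333..
After op 4 (move_left): buffer="bbjwobbjjmbbjwv" (len 15), cursors c1@2 c2@7 c3@12, authorship 111..222..333..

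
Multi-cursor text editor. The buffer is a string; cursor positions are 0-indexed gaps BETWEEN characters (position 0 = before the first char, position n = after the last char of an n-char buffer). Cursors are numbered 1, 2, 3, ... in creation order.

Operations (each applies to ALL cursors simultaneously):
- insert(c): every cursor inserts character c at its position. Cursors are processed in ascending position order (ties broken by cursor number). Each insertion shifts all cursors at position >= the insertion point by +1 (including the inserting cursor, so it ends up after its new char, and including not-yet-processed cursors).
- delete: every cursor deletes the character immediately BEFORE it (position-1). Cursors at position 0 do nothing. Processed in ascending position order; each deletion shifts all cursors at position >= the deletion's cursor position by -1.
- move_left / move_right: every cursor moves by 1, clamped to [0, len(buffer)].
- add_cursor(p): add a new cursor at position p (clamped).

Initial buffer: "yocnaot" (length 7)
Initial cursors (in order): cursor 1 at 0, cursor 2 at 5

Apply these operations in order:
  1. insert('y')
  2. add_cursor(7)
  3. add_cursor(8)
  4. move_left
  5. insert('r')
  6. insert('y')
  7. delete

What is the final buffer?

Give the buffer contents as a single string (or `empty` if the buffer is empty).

After op 1 (insert('y')): buffer="yyocnayot" (len 9), cursors c1@1 c2@7, authorship 1.....2..
After op 2 (add_cursor(7)): buffer="yyocnayot" (len 9), cursors c1@1 c2@7 c3@7, authorship 1.....2..
After op 3 (add_cursor(8)): buffer="yyocnayot" (len 9), cursors c1@1 c2@7 c3@7 c4@8, authorship 1.....2..
After op 4 (move_left): buffer="yyocnayot" (len 9), cursors c1@0 c2@6 c3@6 c4@7, authorship 1.....2..
After op 5 (insert('r')): buffer="ryyocnarryrot" (len 13), cursors c1@1 c2@9 c3@9 c4@11, authorship 11.....2324..
After op 6 (insert('y')): buffer="ryyyocnarryyyryot" (len 17), cursors c1@2 c2@12 c3@12 c4@15, authorship 111.....2323244..
After op 7 (delete): buffer="ryyocnarryrot" (len 13), cursors c1@1 c2@9 c3@9 c4@11, authorship 11.....2324..

Answer: ryyocnarryrot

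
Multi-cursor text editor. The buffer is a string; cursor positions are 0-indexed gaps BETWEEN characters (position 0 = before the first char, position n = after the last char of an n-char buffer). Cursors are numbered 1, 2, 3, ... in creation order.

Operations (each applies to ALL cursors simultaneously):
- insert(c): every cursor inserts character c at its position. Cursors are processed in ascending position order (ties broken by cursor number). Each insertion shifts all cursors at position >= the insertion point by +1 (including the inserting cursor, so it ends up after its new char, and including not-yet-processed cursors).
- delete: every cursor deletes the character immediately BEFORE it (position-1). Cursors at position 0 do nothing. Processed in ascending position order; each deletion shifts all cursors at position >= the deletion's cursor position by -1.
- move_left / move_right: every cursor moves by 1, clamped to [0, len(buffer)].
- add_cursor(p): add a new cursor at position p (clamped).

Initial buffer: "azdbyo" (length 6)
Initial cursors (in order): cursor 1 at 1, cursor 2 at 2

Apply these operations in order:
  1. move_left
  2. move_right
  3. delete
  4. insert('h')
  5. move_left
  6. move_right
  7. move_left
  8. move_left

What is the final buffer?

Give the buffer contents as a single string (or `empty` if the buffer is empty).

After op 1 (move_left): buffer="azdbyo" (len 6), cursors c1@0 c2@1, authorship ......
After op 2 (move_right): buffer="azdbyo" (len 6), cursors c1@1 c2@2, authorship ......
After op 3 (delete): buffer="dbyo" (len 4), cursors c1@0 c2@0, authorship ....
After op 4 (insert('h')): buffer="hhdbyo" (len 6), cursors c1@2 c2@2, authorship 12....
After op 5 (move_left): buffer="hhdbyo" (len 6), cursors c1@1 c2@1, authorship 12....
After op 6 (move_right): buffer="hhdbyo" (len 6), cursors c1@2 c2@2, authorship 12....
After op 7 (move_left): buffer="hhdbyo" (len 6), cursors c1@1 c2@1, authorship 12....
After op 8 (move_left): buffer="hhdbyo" (len 6), cursors c1@0 c2@0, authorship 12....

Answer: hhdbyo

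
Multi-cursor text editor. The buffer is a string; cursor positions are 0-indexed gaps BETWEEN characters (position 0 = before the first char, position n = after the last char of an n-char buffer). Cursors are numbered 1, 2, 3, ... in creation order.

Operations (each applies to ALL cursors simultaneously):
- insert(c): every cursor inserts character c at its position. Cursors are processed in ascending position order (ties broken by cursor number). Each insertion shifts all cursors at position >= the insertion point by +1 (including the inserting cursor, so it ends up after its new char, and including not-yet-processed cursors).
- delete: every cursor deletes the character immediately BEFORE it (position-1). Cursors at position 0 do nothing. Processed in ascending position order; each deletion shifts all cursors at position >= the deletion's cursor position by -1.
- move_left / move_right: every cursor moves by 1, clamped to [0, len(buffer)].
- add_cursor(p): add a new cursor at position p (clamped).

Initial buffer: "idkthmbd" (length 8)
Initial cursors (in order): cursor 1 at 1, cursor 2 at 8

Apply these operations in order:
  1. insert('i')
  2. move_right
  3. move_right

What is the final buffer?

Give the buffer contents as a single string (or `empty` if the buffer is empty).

After op 1 (insert('i')): buffer="iidkthmbdi" (len 10), cursors c1@2 c2@10, authorship .1.......2
After op 2 (move_right): buffer="iidkthmbdi" (len 10), cursors c1@3 c2@10, authorship .1.......2
After op 3 (move_right): buffer="iidkthmbdi" (len 10), cursors c1@4 c2@10, authorship .1.......2

Answer: iidkthmbdi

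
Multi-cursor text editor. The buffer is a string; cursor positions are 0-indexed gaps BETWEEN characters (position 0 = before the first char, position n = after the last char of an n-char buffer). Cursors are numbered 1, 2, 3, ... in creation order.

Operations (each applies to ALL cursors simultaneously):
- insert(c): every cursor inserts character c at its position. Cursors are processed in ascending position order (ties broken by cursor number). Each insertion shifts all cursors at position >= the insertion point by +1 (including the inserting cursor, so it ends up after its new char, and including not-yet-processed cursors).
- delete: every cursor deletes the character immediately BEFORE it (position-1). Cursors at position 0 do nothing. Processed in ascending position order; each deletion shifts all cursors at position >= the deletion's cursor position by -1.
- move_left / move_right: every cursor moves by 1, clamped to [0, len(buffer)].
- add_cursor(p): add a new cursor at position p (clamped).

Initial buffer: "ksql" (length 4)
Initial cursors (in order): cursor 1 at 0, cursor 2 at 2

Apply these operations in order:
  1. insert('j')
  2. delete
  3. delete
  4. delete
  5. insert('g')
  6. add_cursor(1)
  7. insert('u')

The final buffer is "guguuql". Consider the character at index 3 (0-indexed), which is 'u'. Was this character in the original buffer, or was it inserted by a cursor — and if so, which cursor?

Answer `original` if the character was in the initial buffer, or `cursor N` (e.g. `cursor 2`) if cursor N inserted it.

Answer: cursor 1

Derivation:
After op 1 (insert('j')): buffer="jksjql" (len 6), cursors c1@1 c2@4, authorship 1..2..
After op 2 (delete): buffer="ksql" (len 4), cursors c1@0 c2@2, authorship ....
After op 3 (delete): buffer="kql" (len 3), cursors c1@0 c2@1, authorship ...
After op 4 (delete): buffer="ql" (len 2), cursors c1@0 c2@0, authorship ..
After op 5 (insert('g')): buffer="ggql" (len 4), cursors c1@2 c2@2, authorship 12..
After op 6 (add_cursor(1)): buffer="ggql" (len 4), cursors c3@1 c1@2 c2@2, authorship 12..
After op 7 (insert('u')): buffer="guguuql" (len 7), cursors c3@2 c1@5 c2@5, authorship 13212..
Authorship (.=original, N=cursor N): 1 3 2 1 2 . .
Index 3: author = 1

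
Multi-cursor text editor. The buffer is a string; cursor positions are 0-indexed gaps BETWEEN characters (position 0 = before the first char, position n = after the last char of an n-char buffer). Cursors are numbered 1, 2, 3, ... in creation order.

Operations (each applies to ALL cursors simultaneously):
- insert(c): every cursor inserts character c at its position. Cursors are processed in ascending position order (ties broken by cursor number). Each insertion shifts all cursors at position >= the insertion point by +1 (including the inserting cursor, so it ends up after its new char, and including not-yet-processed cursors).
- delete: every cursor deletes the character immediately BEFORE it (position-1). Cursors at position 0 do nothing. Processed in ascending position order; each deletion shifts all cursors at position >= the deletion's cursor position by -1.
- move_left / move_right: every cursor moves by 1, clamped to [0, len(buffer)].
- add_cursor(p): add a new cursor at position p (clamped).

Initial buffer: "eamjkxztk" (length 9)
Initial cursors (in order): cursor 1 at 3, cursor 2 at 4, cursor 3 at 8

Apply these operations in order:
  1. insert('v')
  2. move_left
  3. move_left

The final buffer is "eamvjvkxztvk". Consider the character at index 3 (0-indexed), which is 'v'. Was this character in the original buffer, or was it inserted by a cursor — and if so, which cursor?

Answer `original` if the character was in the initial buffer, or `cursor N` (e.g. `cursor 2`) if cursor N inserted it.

After op 1 (insert('v')): buffer="eamvjvkxztvk" (len 12), cursors c1@4 c2@6 c3@11, authorship ...1.2....3.
After op 2 (move_left): buffer="eamvjvkxztvk" (len 12), cursors c1@3 c2@5 c3@10, authorship ...1.2....3.
After op 3 (move_left): buffer="eamvjvkxztvk" (len 12), cursors c1@2 c2@4 c3@9, authorship ...1.2....3.
Authorship (.=original, N=cursor N): . . . 1 . 2 . . . . 3 .
Index 3: author = 1

Answer: cursor 1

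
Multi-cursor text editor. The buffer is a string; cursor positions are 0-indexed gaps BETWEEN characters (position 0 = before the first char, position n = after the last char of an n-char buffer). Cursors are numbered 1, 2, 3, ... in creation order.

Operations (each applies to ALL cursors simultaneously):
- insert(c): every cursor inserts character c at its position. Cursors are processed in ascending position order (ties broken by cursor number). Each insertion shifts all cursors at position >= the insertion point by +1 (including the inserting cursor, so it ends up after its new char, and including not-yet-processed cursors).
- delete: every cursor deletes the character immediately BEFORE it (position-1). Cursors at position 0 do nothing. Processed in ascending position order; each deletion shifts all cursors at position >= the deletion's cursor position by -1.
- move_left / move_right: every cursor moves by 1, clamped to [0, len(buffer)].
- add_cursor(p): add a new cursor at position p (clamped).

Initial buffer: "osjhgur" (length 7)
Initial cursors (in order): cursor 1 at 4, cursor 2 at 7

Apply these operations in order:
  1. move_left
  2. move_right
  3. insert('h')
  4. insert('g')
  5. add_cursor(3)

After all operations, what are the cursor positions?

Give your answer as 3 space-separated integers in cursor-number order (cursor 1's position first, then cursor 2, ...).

Answer: 6 11 3

Derivation:
After op 1 (move_left): buffer="osjhgur" (len 7), cursors c1@3 c2@6, authorship .......
After op 2 (move_right): buffer="osjhgur" (len 7), cursors c1@4 c2@7, authorship .......
After op 3 (insert('h')): buffer="osjhhgurh" (len 9), cursors c1@5 c2@9, authorship ....1...2
After op 4 (insert('g')): buffer="osjhhggurhg" (len 11), cursors c1@6 c2@11, authorship ....11...22
After op 5 (add_cursor(3)): buffer="osjhhggurhg" (len 11), cursors c3@3 c1@6 c2@11, authorship ....11...22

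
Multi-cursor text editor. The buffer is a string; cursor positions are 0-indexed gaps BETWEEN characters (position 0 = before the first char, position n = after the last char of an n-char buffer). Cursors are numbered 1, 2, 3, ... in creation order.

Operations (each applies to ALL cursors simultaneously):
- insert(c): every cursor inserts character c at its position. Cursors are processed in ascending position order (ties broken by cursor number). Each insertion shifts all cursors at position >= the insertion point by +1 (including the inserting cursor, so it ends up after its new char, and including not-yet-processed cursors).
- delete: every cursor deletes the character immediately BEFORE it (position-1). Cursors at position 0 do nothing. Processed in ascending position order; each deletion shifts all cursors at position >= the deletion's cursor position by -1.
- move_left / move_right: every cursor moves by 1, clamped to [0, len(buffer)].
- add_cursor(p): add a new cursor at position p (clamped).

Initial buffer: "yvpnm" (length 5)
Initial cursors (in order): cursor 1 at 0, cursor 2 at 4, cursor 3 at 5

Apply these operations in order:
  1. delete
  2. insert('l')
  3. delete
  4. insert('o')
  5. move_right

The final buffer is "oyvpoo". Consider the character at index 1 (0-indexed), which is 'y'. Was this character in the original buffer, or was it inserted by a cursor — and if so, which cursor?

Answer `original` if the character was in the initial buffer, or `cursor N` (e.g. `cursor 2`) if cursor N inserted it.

Answer: original

Derivation:
After op 1 (delete): buffer="yvp" (len 3), cursors c1@0 c2@3 c3@3, authorship ...
After op 2 (insert('l')): buffer="lyvpll" (len 6), cursors c1@1 c2@6 c3@6, authorship 1...23
After op 3 (delete): buffer="yvp" (len 3), cursors c1@0 c2@3 c3@3, authorship ...
After op 4 (insert('o')): buffer="oyvpoo" (len 6), cursors c1@1 c2@6 c3@6, authorship 1...23
After op 5 (move_right): buffer="oyvpoo" (len 6), cursors c1@2 c2@6 c3@6, authorship 1...23
Authorship (.=original, N=cursor N): 1 . . . 2 3
Index 1: author = original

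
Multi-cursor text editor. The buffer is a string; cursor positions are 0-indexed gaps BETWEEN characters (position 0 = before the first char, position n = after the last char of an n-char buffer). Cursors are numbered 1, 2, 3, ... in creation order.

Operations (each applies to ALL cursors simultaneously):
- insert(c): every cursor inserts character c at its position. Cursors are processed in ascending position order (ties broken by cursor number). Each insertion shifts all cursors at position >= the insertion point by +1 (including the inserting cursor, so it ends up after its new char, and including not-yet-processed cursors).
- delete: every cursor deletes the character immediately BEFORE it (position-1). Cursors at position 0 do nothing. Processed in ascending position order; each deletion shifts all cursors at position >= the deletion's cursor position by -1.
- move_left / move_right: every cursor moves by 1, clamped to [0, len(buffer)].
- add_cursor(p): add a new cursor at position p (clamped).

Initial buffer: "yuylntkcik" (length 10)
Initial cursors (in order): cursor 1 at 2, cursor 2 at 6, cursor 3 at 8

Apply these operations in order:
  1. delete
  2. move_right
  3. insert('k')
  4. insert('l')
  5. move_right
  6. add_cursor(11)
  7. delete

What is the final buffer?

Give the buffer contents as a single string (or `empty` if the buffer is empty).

Answer: yyklnkkll

Derivation:
After op 1 (delete): buffer="yylnkik" (len 7), cursors c1@1 c2@4 c3@5, authorship .......
After op 2 (move_right): buffer="yylnkik" (len 7), cursors c1@2 c2@5 c3@6, authorship .......
After op 3 (insert('k')): buffer="yyklnkkikk" (len 10), cursors c1@3 c2@7 c3@9, authorship ..1...2.3.
After op 4 (insert('l')): buffer="yykllnkkliklk" (len 13), cursors c1@4 c2@9 c3@12, authorship ..11...22.33.
After op 5 (move_right): buffer="yykllnkkliklk" (len 13), cursors c1@5 c2@10 c3@13, authorship ..11...22.33.
After op 6 (add_cursor(11)): buffer="yykllnkkliklk" (len 13), cursors c1@5 c2@10 c4@11 c3@13, authorship ..11...22.33.
After op 7 (delete): buffer="yyklnkkll" (len 9), cursors c1@4 c2@8 c4@8 c3@9, authorship ..11..223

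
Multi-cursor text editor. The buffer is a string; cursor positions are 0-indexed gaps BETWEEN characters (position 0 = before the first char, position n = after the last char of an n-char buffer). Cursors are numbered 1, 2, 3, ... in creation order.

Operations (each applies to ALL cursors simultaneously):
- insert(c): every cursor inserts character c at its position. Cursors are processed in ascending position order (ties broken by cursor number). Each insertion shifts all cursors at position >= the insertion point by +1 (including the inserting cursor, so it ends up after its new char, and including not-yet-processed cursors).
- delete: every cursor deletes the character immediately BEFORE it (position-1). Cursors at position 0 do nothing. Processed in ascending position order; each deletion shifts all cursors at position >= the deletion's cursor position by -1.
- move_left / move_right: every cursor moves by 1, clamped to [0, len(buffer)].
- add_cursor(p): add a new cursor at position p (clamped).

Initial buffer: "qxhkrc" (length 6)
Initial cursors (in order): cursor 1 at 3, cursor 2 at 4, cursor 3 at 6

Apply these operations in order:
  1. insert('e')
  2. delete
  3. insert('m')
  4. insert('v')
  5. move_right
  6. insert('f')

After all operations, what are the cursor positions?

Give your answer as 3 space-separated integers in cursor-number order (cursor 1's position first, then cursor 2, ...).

Answer: 7 11 15

Derivation:
After op 1 (insert('e')): buffer="qxhekerce" (len 9), cursors c1@4 c2@6 c3@9, authorship ...1.2..3
After op 2 (delete): buffer="qxhkrc" (len 6), cursors c1@3 c2@4 c3@6, authorship ......
After op 3 (insert('m')): buffer="qxhmkmrcm" (len 9), cursors c1@4 c2@6 c3@9, authorship ...1.2..3
After op 4 (insert('v')): buffer="qxhmvkmvrcmv" (len 12), cursors c1@5 c2@8 c3@12, authorship ...11.22..33
After op 5 (move_right): buffer="qxhmvkmvrcmv" (len 12), cursors c1@6 c2@9 c3@12, authorship ...11.22..33
After op 6 (insert('f')): buffer="qxhmvkfmvrfcmvf" (len 15), cursors c1@7 c2@11 c3@15, authorship ...11.122.2.333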